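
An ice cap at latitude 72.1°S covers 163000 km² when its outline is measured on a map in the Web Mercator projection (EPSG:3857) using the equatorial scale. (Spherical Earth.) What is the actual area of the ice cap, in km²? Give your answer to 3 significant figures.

Mercator is conformal, so the point scale is isotropic: h = k = sec φ = 1/cos φ.
Areal scale = k² = sec²φ = 1/cos²(72.1°) = 1/0.3074² = 10.59.
True area = apparent / (areal scale) = 163000 / 10.59 ≈ 15400 km².

15400 km²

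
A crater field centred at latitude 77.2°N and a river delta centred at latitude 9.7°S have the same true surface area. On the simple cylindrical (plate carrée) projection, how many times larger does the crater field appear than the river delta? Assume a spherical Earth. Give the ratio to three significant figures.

4.45

Plate carrée maps x = Rλ, y = Rφ. The meridian scale is h = 1 and the parallel scale is k = 1/cos φ = sec φ.
Areal scale at 77.2°: h·k = 1.000 × 4.514 = 4.514.
Areal scale at 9.7°: h·k = 1.000 × 1.015 = 1.015.
Ratio = 4.514/1.015 ≈ 4.45.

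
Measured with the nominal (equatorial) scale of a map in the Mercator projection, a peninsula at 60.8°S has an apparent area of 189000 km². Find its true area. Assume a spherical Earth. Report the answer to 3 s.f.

45000 km²

Mercator is conformal, so the point scale is isotropic: h = k = sec φ = 1/cos φ.
Areal scale = k² = sec²φ = 1/cos²(60.8°) = 1/0.4879² = 4.202.
True area = apparent / (areal scale) = 189000 / 4.202 ≈ 45000 km².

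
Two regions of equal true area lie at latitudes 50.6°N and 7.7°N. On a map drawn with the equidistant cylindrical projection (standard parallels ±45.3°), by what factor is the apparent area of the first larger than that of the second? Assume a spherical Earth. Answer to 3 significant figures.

With standard parallel φ₀ = 45.3°, the equirectangular projection gives x = Rλ cos φ₀, y = Rφ, so h = 1 and k = cos 45.3° / cos φ.
Areal scale at 50.6°: h·k = 1.000 × 1.108 = 1.108.
Areal scale at 7.7°: h·k = 1.000 × 0.7098 = 0.7098.
Ratio = 1.108/0.7098 ≈ 1.56.

1.56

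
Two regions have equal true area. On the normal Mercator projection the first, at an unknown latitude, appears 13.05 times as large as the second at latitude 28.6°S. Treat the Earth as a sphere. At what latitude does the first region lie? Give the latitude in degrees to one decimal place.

For equal true areas on Mercator, apparent areas scale as sec²φ, so the ratio is cos²φ₂ / cos²φ₁.
cos²φ₂ / cos²φ₁ = 13.05  ⇒  cos φ₁ = cos 28.6° / √13.05 = 0.8780/3.612 = 0.2430.
φ₁ = arccos(0.2430) ≈ 75.9°.

75.9°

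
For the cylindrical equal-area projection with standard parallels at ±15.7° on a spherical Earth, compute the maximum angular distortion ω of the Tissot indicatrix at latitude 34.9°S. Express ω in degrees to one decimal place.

18.3°

Cylindrical equal-area (φ₀ = 15.7°): h = cos φ / cos 15.7° along meridians, k = cos 15.7° / cos φ along parallels; h·k = 1.
At 34.9°: h = 0.8519, k = 1.174; principal scales a = 1.174, b = 0.8519.
sin(ω/2) = (a − b)/(a + b) = 0.3219/2.026 = 0.1589, so ω = 2 arcsin(0.1589) ≈ 18.3°.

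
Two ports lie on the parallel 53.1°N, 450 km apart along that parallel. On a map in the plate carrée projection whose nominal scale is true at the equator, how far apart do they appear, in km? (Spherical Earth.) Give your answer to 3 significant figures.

749 km

For the equirectangular projection with φ₀ = 0 (plate carrée), h = 1 along meridians and k = sec φ along parallels.
Along the parallel, k = sec 53.1° = 1/0.6004 = 1.666.
Map distance = 450 × 1.666 ≈ 749 km.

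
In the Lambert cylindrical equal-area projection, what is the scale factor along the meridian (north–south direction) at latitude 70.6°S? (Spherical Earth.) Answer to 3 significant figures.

The Lambert cylindrical equal-area projection is the cylindrical equal-area projection with its standard parallel at the equator (φ₀ = 0). For cylindrical equal-area with standard parallel φ₀, h = cos φ / cos φ₀ and k = cos φ₀ / cos φ, so h·k = 1.
h = cos 70.6° / cos 0° = 0.3322/1.000 = 0.3322.

0.332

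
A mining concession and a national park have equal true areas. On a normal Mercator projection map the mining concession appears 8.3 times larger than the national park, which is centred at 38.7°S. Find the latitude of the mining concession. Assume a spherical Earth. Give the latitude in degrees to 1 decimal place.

74.3°

On Mercator, (apparent₁)/(apparent₂) = sec²φ₁ / sec²φ₂ when true areas are equal.
cos²φ₂ / cos²φ₁ = 8.3  ⇒  cos φ₁ = cos 38.7° / √8.3 = 0.7804/2.881 = 0.2709.
φ₁ = arccos(0.2709) ≈ 74.3°.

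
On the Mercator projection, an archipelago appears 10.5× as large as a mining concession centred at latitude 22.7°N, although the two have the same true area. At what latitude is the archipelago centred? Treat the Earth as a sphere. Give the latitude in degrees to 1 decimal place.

For equal true areas on Mercator, apparent areas scale as sec²φ, so the ratio is cos²φ₂ / cos²φ₁.
cos²φ₂ / cos²φ₁ = 10.5  ⇒  cos φ₁ = cos 22.7° / √10.5 = 0.9225/3.240 = 0.2847.
φ₁ = arccos(0.2847) ≈ 73.5°.

73.5°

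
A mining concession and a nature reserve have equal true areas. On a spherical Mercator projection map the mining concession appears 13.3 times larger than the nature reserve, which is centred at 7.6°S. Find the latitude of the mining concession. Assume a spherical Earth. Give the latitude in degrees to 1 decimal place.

Mercator areal scale is sec²φ, so apparent-area ratio = sec²φ₁ / sec²φ₂ = cos²φ₂ / cos²φ₁.
cos²φ₂ / cos²φ₁ = 13.3  ⇒  cos φ₁ = cos 7.6° / √13.3 = 0.9912/3.647 = 0.2718.
φ₁ = arccos(0.2718) ≈ 74.2°.

74.2°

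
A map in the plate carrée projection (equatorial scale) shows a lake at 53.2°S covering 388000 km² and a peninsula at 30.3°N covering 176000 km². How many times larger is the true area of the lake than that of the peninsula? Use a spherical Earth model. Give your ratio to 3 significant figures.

Plate carrée has h = 1 and k = sec φ, giving areal scale sec φ; true area = (apparent area) · cos φ.
True area of lake: 388000 × cos(53.2°) = 388000 × 0.5990 = 232400 km².
True area of peninsula: 176000 × cos(30.3°) = 176000 × 0.8634 = 152000 km².
Ratio = 232400 / 152000 ≈ 1.53.

1.53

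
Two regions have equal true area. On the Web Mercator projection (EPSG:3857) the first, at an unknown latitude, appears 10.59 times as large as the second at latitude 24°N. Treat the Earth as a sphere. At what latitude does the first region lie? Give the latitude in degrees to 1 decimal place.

73.7°

On Mercator, (apparent₁)/(apparent₂) = sec²φ₁ / sec²φ₂ when true areas are equal.
cos²φ₂ / cos²φ₁ = 10.59  ⇒  cos φ₁ = cos 24° / √10.59 = 0.9135/3.254 = 0.2807.
φ₁ = arccos(0.2807) ≈ 73.7°.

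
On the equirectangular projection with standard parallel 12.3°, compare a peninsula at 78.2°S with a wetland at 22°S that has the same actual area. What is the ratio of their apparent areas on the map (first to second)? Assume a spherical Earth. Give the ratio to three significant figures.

4.53

With standard parallel φ₀ = 12.3°, the equirectangular projection gives x = Rλ cos φ₀, y = Rφ, so h = 1 and k = cos 12.3° / cos φ.
Areal scale at 78.2°: h·k = 1.000 × 4.778 = 4.778.
Areal scale at 22°: h·k = 1.000 × 1.054 = 1.054.
Ratio = 4.778/1.054 ≈ 4.53.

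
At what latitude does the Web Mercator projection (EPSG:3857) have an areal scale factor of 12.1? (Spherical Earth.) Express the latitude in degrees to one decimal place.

73.3°

Mercator areal scale is sec²φ.
sec²φ = 12.1  ⇒  cos²φ = 0.08264  ⇒  cos φ = 0.2875.
φ = arccos(0.2875) ≈ 73.3°.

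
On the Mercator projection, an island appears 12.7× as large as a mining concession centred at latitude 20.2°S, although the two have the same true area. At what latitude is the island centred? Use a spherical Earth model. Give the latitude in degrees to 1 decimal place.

Mercator areal scale is sec²φ, so apparent-area ratio = sec²φ₁ / sec²φ₂ = cos²φ₂ / cos²φ₁.
cos²φ₂ / cos²φ₁ = 12.7  ⇒  cos φ₁ = cos 20.2° / √12.7 = 0.9385/3.564 = 0.2633.
φ₁ = arccos(0.2633) ≈ 74.7°.

74.7°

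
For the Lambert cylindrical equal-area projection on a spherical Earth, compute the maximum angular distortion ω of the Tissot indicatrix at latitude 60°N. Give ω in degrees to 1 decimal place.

The Lambert cylindrical equal-area projection is the cylindrical equal-area projection with its standard parallel at the equator (φ₀ = 0). A cylindrical equal-area projection with standard parallel φ₀ has meridian scale h = cos φ / cos φ₀ and parallel scale k = cos φ₀ / cos φ (so areas are preserved, h·k = 1).
At 60°: h = 0.5000, k = 2.000; principal scales a = 2.000, b = 0.5000.
sin(ω/2) = (a − b)/(a + b) = 1.500/2.500 = 0.6000, so ω = 2 arcsin(0.6000) ≈ 73.7°.

73.7°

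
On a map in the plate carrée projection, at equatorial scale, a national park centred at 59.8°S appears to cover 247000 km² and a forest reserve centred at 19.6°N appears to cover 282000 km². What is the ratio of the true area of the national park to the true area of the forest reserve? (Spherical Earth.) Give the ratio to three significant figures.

0.468

Plate carrée has h = 1 and k = sec φ, giving areal scale sec φ; true area = (apparent area) · cos φ.
True area of national park: 247000 × cos(59.8°) = 247000 × 0.5030 = 124200 km².
True area of forest reserve: 282000 × cos(19.6°) = 282000 × 0.9421 = 265700 km².
Ratio = 124200 / 265700 ≈ 0.468.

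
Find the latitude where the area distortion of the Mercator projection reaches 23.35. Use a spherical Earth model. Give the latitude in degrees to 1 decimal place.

78.1°

Mercator areal scale is sec²φ.
sec²φ = 23.35  ⇒  cos²φ = 0.04283  ⇒  cos φ = 0.2069.
φ = arccos(0.2069) ≈ 78.1°.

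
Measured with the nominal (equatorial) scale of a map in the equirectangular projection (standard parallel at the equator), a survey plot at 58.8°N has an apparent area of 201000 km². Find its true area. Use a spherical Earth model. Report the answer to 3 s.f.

Plate carrée maps x = Rλ, y = Rφ. The meridian scale is h = 1 and the parallel scale is k = 1/cos φ = sec φ.
Areal scale = h·k = 1 × sec φ; at 58.8°, h = 1.000, k = 1.930, so h·k = 1.930.
True area = apparent / (areal scale) = 201000 / 1.930 ≈ 104000 km².

104000 km²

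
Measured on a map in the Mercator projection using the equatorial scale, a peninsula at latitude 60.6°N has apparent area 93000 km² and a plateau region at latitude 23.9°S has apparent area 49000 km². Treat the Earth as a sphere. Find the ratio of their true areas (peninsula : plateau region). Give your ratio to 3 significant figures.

0.547

Mercator's areal exaggeration is sec²φ; hence true area = (apparent area) · cos²φ.
True area of peninsula: 93000 × cos²(60.6°) = 93000 × 0.2410 = 22410 km².
True area of plateau region: 49000 × cos²(23.9°) = 49000 × 0.8359 = 40960 km².
Ratio = 22410 / 40960 ≈ 0.547.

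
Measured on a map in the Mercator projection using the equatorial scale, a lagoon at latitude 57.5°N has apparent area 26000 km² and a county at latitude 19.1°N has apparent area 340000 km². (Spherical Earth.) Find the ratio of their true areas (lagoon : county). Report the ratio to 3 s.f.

On Mercator the areal scale is sec²φ, so true area = apparent × cos²φ.
True area of lagoon: 26000 × cos²(57.5°) = 26000 × 0.2887 = 7506 km².
True area of county: 340000 × cos²(19.1°) = 340000 × 0.8929 = 303600 km².
Ratio = 7506 / 303600 ≈ 0.0247.

0.0247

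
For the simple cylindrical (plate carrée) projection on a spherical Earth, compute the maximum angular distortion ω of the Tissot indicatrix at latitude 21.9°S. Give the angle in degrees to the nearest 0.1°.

4.3°

For the equirectangular projection with φ₀ = 0 (plate carrée), h = 1 along meridians and k = sec φ along parallels.
At 21.9°: h = 1.000, k = 1.078; principal scales a = 1.078, b = 1.000.
sin(ω/2) = (a − b)/(a + b) = 0.07778/2.078 = 0.03743, so ω = 2 arcsin(0.03743) ≈ 4.3°.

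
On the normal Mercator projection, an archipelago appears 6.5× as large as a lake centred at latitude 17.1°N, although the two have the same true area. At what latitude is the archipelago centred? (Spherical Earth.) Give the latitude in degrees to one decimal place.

68.0°

For equal true areas on Mercator, apparent areas scale as sec²φ, so the ratio is cos²φ₂ / cos²φ₁.
cos²φ₂ / cos²φ₁ = 6.5  ⇒  cos φ₁ = cos 17.1° / √6.5 = 0.9558/2.550 = 0.3749.
φ₁ = arccos(0.3749) ≈ 68.0°.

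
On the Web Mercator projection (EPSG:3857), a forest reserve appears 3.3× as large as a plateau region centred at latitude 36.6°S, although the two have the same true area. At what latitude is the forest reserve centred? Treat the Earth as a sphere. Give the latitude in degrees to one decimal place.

For equal true areas on Mercator, apparent areas scale as sec²φ, so the ratio is cos²φ₂ / cos²φ₁.
cos²φ₂ / cos²φ₁ = 3.3  ⇒  cos φ₁ = cos 36.6° / √3.3 = 0.8028/1.817 = 0.4419.
φ₁ = arccos(0.4419) ≈ 63.8°.

63.8°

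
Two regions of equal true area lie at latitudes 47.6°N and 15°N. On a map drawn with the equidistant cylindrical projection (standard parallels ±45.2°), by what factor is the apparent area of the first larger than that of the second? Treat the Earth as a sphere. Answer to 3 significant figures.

With standard parallel φ₀ = 45.2°, the equirectangular projection gives x = Rλ cos φ₀, y = Rφ, so h = 1 and k = cos 45.2° / cos φ.
Areal scale at 47.6°: h·k = 1.000 × 1.045 = 1.045.
Areal scale at 15°: h·k = 1.000 × 0.7295 = 0.7295.
Ratio = 1.045/0.7295 ≈ 1.43.

1.43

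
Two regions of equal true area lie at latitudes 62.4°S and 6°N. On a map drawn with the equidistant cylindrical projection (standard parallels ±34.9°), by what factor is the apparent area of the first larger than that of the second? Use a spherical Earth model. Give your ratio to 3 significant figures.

In the equirectangular projection with standard parallel φ₀ = 34.9° (x = Rλ cos φ₀, y = Rφ), meridians are true-scale (h = 1) and the parallel scale is k = cos φ₀ / cos φ.
Areal scale at 62.4°: h·k = 1.000 × 1.770 = 1.770.
Areal scale at 6°: h·k = 1.000 × 0.8247 = 0.8247.
Ratio = 1.770/0.8247 ≈ 2.15.

2.15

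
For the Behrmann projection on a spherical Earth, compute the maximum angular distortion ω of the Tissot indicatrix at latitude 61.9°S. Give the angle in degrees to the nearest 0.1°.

The Behrmann projection is cylindrical equal-area with φ₀ = 30°. For cylindrical equal-area with standard parallel φ₀, h = cos φ / cos φ₀ and k = cos φ₀ / cos φ, so h·k = 1.
At 61.9°: h = 0.5439, k = 1.839; principal scales a = 1.839, b = 0.5439.
sin(ω/2) = (a − b)/(a + b) = 1.295/2.383 = 0.5434, so ω = 2 arcsin(0.5434) ≈ 65.8°.

65.8°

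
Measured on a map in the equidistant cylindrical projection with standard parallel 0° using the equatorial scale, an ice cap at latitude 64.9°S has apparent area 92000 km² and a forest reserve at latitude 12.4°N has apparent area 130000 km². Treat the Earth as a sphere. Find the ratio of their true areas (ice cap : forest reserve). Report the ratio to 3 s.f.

On the plate carrée, areal scale = h·k = 1 × sec φ, so true area = apparent × cos φ.
True area of ice cap: 92000 × cos(64.9°) = 92000 × 0.4242 = 39030 km².
True area of forest reserve: 130000 × cos(12.4°) = 130000 × 0.9767 = 127000 km².
Ratio = 39030 / 127000 ≈ 0.307.

0.307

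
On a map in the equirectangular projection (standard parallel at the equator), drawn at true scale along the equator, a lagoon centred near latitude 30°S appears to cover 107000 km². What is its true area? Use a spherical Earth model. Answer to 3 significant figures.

In the plate carrée (x = Rλ, y = Rφ), meridians are true-scale (h = 1) and parallels are stretched by k = sec φ.
Areal scale = h·k = 1 × sec φ; at 30°, h = 1.000, k = 1.155, so h·k = 1.155.
True area = apparent / (areal scale) = 107000 / 1.155 ≈ 92700 km².

92700 km²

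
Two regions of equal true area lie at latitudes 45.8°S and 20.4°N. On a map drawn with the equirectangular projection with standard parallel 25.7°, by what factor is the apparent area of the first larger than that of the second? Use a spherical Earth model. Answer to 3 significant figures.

1.34

In the equirectangular projection with standard parallel φ₀ = 25.7° (x = Rλ cos φ₀, y = Rφ), meridians are true-scale (h = 1) and the parallel scale is k = cos φ₀ / cos φ.
Areal scale at 45.8°: h·k = 1.000 × 1.292 = 1.292.
Areal scale at 20.4°: h·k = 1.000 × 0.9614 = 0.9614.
Ratio = 1.292/0.9614 ≈ 1.34.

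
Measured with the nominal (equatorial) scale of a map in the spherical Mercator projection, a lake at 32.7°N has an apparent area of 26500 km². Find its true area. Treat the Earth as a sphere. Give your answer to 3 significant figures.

For Mercator, h = k = sec φ (a conformal cylindrical projection has a single point scale, 1/cos φ).
Areal scale = k² = sec²φ = 1/cos²(32.7°) = 1/0.8415² = 1.412.
True area = apparent / (areal scale) = 26500 / 1.412 ≈ 18800 km².

18800 km²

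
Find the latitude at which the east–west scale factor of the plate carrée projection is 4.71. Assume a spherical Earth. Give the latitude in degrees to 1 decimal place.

77.7°

Plate carrée: h = 1, k = sec φ along parallels.
sec φ = 4.71  ⇒  cos φ = 0.2123  ⇒  φ ≈ 77.7°.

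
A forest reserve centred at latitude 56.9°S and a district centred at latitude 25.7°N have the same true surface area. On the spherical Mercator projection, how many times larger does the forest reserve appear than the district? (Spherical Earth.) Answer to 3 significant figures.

2.72

Mercator areal scale is sec²φ.
At 56.9°: sec²(56.9°) = 1/0.5461² = 3.353.
At 25.7°: sec²(25.7°) = 1/0.9011² = 1.232.
Ratio = 3.353/1.232 = cos²(25.7°)/cos²(56.9°) ≈ 2.72.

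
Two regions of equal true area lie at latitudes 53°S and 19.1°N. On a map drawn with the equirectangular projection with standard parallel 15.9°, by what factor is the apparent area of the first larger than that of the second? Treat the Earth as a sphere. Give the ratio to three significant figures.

In the equirectangular projection with standard parallel φ₀ = 15.9° (x = Rλ cos φ₀, y = Rφ), meridians are true-scale (h = 1) and the parallel scale is k = cos φ₀ / cos φ.
Areal scale at 53°: h·k = 1.000 × 1.598 = 1.598.
Areal scale at 19.1°: h·k = 1.000 × 1.018 = 1.018.
Ratio = 1.598/1.018 ≈ 1.57.

1.57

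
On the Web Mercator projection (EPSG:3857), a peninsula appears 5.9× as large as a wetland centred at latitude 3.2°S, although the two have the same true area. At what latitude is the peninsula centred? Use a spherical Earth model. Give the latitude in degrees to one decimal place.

On Mercator, (apparent₁)/(apparent₂) = sec²φ₁ / sec²φ₂ when true areas are equal.
cos²φ₂ / cos²φ₁ = 5.9  ⇒  cos φ₁ = cos 3.2° / √5.9 = 0.9984/2.429 = 0.4111.
φ₁ = arccos(0.4111) ≈ 65.7°.

65.7°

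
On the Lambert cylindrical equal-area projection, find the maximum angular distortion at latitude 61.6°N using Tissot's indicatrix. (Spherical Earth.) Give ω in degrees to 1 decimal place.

78.3°

The Lambert cylindrical equal-area projection is the cylindrical equal-area projection with its standard parallel at the equator (φ₀ = 0). For cylindrical equal-area with standard parallel φ₀, h = cos φ / cos φ₀ and k = cos φ₀ / cos φ, so h·k = 1.
At 61.6°: h = 0.4756, k = 2.103; principal scales a = 2.103, b = 0.4756.
sin(ω/2) = (a − b)/(a + b) = 1.627/2.578 = 0.6310, so ω = 2 arcsin(0.6310) ≈ 78.3°.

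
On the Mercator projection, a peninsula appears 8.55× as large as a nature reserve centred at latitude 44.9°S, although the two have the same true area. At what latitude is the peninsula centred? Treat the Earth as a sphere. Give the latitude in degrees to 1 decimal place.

For equal true areas on Mercator, apparent areas scale as sec²φ, so the ratio is cos²φ₂ / cos²φ₁.
cos²φ₂ / cos²φ₁ = 8.55  ⇒  cos φ₁ = cos 44.9° / √8.55 = 0.7083/2.924 = 0.2422.
φ₁ = arccos(0.2422) ≈ 76.0°.

76.0°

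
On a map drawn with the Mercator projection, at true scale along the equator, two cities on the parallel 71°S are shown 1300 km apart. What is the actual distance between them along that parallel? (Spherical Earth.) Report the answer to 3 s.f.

423 km

The Mercator projection is conformal; its linear scale factor is the same in every direction and equals sec φ = 1/cos φ.
Along the parallel at 71°, map distances are exaggerated by k = sec 71° = 3.072.
True distance = 1300 / 3.072 = 1300 × cos 71° ≈ 423 km.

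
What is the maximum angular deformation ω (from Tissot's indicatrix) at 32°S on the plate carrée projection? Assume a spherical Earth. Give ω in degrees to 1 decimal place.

For the equirectangular projection with φ₀ = 0 (plate carrée), h = 1 along meridians and k = sec φ along parallels.
At 32°: h = 1.000, k = 1.179; principal scales a = 1.179, b = 1.000.
sin(ω/2) = (a − b)/(a + b) = 0.1792/2.179 = 0.08222, so ω = 2 arcsin(0.08222) ≈ 9.4°.

9.4°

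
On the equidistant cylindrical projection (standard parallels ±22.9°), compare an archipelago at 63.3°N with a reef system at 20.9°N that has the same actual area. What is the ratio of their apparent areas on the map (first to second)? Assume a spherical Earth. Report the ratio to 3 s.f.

The equidistant cylindrical projection with φ₀ = 22.9° has h = 1 (meridians true) and k = cos φ₀ / cos φ along parallels.
Areal scale at 63.3°: h·k = 1.000 × 2.050 = 2.050.
Areal scale at 20.9°: h·k = 1.000 × 0.9861 = 0.9861.
Ratio = 2.050/0.9861 ≈ 2.08.

2.08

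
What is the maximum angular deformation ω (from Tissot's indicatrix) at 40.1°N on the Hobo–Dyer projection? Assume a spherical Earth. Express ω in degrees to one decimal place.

Hobo–Dyer is a cylindrical equal-area projection with standard parallels at ±37.5°. For cylindrical equal-area with standard parallel φ₀, h = cos φ / cos φ₀ and k = cos φ₀ / cos φ, so h·k = 1.
At 40.1°: h = 0.9642, k = 1.037; principal scales a = 1.037, b = 0.9642.
sin(ω/2) = (a − b)/(a + b) = 0.07301/2.001 = 0.03648, so ω = 2 arcsin(0.03648) ≈ 4.2°.

4.2°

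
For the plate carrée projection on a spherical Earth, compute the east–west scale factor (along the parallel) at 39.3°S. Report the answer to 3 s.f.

For the equirectangular projection with φ₀ = 0 (plate carrée), h = 1 along meridians and k = sec φ along parallels.
k = 1/cos 39.3° = 1/0.7738 = 1.292.

1.29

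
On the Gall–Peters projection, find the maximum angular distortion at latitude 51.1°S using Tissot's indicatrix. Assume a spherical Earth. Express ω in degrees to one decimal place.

13.6°

Gall–Peters is a cylindrical equal-area projection with standard parallels at ±45°. A cylindrical equal-area projection with standard parallel φ₀ has meridian scale h = cos φ / cos φ₀ and parallel scale k = cos φ₀ / cos φ (so areas are preserved, h·k = 1).
At 51.1°: h = 0.8881, k = 1.126; principal scales a = 1.126, b = 0.8881.
sin(ω/2) = (a − b)/(a + b) = 0.2380/2.014 = 0.1181, so ω = 2 arcsin(0.1181) ≈ 13.6°.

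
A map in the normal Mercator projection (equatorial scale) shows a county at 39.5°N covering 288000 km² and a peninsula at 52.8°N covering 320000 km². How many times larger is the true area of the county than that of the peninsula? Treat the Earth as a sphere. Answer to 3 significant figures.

1.47

Mercator's areal exaggeration is sec²φ; hence true area = (apparent area) · cos²φ.
True area of county: 288000 × cos²(39.5°) = 288000 × 0.5954 = 171500 km².
True area of peninsula: 320000 × cos²(52.8°) = 320000 × 0.3655 = 117000 km².
Ratio = 171500 / 117000 ≈ 1.47.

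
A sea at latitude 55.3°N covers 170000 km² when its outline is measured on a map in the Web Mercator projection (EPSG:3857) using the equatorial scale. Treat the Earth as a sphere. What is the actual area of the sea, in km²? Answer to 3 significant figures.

55100 km²

Mercator is conformal, so the point scale is isotropic: h = k = sec φ = 1/cos φ.
Areal scale = k² = sec²φ = 1/cos²(55.3°) = 1/0.5693² = 3.086.
True area = apparent / (areal scale) = 170000 / 3.086 ≈ 55100 km².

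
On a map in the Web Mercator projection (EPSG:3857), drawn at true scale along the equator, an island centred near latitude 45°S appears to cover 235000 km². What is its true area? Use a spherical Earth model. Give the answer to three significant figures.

118000 km²

For Mercator, h = k = sec φ (a conformal cylindrical projection has a single point scale, 1/cos φ).
Areal scale = k² = sec²φ = 1/cos²(45°) = 1/0.7071² = 2.000.
True area = apparent / (areal scale) = 235000 / 2.000 ≈ 118000 km².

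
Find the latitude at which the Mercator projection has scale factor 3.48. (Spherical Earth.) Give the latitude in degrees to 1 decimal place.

73.3°

Mercator scale is k = sec φ = 1/cos φ.
1/cos φ = 3.48  ⇒  cos φ = 0.2874  ⇒  φ = arccos(0.2874) ≈ 73.3°.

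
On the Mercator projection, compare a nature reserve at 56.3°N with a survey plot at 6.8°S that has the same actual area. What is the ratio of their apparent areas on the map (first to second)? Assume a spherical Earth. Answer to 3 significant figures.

3.20

On Mercator, area is exaggerated by sec²φ = 1/cos²φ.
At 56.3°: sec²(56.3°) = 1/0.5548² = 3.248.
At 6.8°: sec²(6.8°) = 1/0.9930² = 1.014.
Ratio = 3.248/1.014 = cos²(6.8°)/cos²(56.3°) ≈ 3.20.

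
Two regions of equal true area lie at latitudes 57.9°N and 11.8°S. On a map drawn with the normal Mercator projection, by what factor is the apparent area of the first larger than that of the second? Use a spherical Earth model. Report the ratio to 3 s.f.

Mercator is conformal with k = sec φ, so areal scale = k² = sec²φ.
At 57.9°: sec²(57.9°) = 1/0.5314² = 3.541.
At 11.8°: sec²(11.8°) = 1/0.9789² = 1.044.
Ratio = 3.541/1.044 = cos²(11.8°)/cos²(57.9°) ≈ 3.39.

3.39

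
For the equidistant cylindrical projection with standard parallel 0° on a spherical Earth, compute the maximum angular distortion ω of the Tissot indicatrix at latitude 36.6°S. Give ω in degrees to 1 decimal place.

For the equirectangular projection with φ₀ = 0 (plate carrée), h = 1 along meridians and k = sec φ along parallels.
At 36.6°: h = 1.000, k = 1.246; principal scales a = 1.246, b = 1.000.
sin(ω/2) = (a − b)/(a + b) = 0.2456/2.246 = 0.1094, so ω = 2 arcsin(0.1094) ≈ 12.6°.

12.6°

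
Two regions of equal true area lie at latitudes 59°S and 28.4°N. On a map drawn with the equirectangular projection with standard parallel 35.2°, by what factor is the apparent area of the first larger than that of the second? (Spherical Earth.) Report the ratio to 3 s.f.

The equidistant cylindrical projection with φ₀ = 35.2° has h = 1 (meridians true) and k = cos φ₀ / cos φ along parallels.
Areal scale at 59°: h·k = 1.000 × 1.587 = 1.587.
Areal scale at 28.4°: h·k = 1.000 × 0.9289 = 0.9289.
Ratio = 1.587/0.9289 ≈ 1.71.

1.71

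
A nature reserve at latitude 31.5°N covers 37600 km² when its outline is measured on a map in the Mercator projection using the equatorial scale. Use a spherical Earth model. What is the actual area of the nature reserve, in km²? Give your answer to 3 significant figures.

27300 km²

For Mercator, h = k = sec φ (a conformal cylindrical projection has a single point scale, 1/cos φ).
Areal scale = k² = sec²φ = 1/cos²(31.5°) = 1/0.8526² = 1.376.
True area = apparent / (areal scale) = 37600 / 1.376 ≈ 27300 km².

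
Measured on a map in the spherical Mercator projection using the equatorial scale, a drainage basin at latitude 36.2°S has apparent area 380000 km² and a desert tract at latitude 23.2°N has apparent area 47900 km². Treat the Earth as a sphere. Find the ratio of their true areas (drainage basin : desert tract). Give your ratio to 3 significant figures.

Since Mercator area scale is 1/cos²φ, the true area equals the apparent area multiplied by cos²φ.
True area of drainage basin: 380000 × cos²(36.2°) = 380000 × 0.6512 = 247500 km².
True area of desert tract: 47900 × cos²(23.2°) = 47900 × 0.8448 = 40470 km².
Ratio = 247500 / 40470 ≈ 6.11.

6.11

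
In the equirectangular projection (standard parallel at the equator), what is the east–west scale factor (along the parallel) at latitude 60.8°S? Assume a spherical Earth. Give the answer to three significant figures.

For the equirectangular projection with φ₀ = 0 (plate carrée), h = 1 along meridians and k = sec φ along parallels.
k = 1/cos 60.8° = 1/0.4879 = 2.050.

2.05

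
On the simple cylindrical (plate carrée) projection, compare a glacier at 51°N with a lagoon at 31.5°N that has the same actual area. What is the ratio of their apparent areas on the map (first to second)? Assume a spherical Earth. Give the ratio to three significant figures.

1.35

In the plate carrée (x = Rλ, y = Rφ), meridians are true-scale (h = 1) and parallels are stretched by k = sec φ.
Areal scale at 51°: h·k = 1.000 × 1.589 = 1.589.
Areal scale at 31.5°: h·k = 1.000 × 1.173 = 1.173.
Ratio = 1.589/1.173 ≈ 1.35.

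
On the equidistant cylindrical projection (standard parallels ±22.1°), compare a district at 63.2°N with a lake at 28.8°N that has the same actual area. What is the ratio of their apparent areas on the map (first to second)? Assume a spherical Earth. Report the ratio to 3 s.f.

1.94

The equidistant cylindrical projection with φ₀ = 22.1° has h = 1 (meridians true) and k = cos φ₀ / cos φ along parallels.
Areal scale at 63.2°: h·k = 1.000 × 2.055 = 2.055.
Areal scale at 28.8°: h·k = 1.000 × 1.057 = 1.057.
Ratio = 2.055/1.057 ≈ 1.94.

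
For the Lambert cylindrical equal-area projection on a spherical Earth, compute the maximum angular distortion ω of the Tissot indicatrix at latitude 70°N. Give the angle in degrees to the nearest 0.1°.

104.5°

The Lambert cylindrical equal-area projection is the cylindrical equal-area projection with its standard parallel at the equator (φ₀ = 0). A cylindrical equal-area projection with standard parallel φ₀ has meridian scale h = cos φ / cos φ₀ and parallel scale k = cos φ₀ / cos φ (so areas are preserved, h·k = 1).
At 70°: h = 0.3420, k = 2.924; principal scales a = 2.924, b = 0.3420.
sin(ω/2) = (a − b)/(a + b) = 2.582/3.266 = 0.7905, so ω = 2 arcsin(0.7905) ≈ 104.5°.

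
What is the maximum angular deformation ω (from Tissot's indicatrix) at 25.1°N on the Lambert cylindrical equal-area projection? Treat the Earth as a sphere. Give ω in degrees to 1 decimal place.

11.3°

The Lambert cylindrical equal-area projection is the cylindrical equal-area projection with its standard parallel at the equator (φ₀ = 0). For cylindrical equal-area with standard parallel φ₀, h = cos φ / cos φ₀ and k = cos φ₀ / cos φ, so h·k = 1.
At 25.1°: h = 0.9056, k = 1.104; principal scales a = 1.104, b = 0.9056.
sin(ω/2) = (a − b)/(a + b) = 0.1987/2.010 = 0.09887, so ω = 2 arcsin(0.09887) ≈ 11.3°.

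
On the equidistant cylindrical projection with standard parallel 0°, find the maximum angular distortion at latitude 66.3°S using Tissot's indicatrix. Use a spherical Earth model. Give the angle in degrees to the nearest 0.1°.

Plate carrée maps x = Rλ, y = Rφ. The meridian scale is h = 1 and the parallel scale is k = 1/cos φ = sec φ.
At 66.3°: h = 1.000, k = 2.488; principal scales a = 2.488, b = 1.000.
sin(ω/2) = (a − b)/(a + b) = 1.488/3.488 = 0.4266, so ω = 2 arcsin(0.4266) ≈ 50.5°.

50.5°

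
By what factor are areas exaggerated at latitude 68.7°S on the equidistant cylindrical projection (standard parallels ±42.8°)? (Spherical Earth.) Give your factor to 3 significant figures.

2.02

With standard parallel φ₀ = 42.8°, the equirectangular projection gives x = Rλ cos φ₀, y = Rφ, so h = 1 and k = cos 42.8° / cos φ.
Areal scale = h·k = 1 × cos φ₀ / cos φ; at 68.7°, h = 1.000, k = 2.020, so h·k = 2.020.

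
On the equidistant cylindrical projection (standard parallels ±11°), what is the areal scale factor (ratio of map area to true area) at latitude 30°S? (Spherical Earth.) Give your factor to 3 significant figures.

1.13

In the equirectangular projection with standard parallel φ₀ = 11° (x = Rλ cos φ₀, y = Rφ), meridians are true-scale (h = 1) and the parallel scale is k = cos φ₀ / cos φ.
Areal scale = h·k = 1 × cos φ₀ / cos φ; at 30°, h = 1.000, k = 1.133, so h·k = 1.133.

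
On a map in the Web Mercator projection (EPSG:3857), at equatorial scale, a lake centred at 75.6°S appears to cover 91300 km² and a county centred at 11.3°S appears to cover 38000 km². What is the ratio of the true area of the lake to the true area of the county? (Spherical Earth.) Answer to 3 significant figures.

On Mercator the areal scale is sec²φ, so true area = apparent × cos²φ.
True area of lake: 91300 × cos²(75.6°) = 91300 × 0.06185 = 5647 km².
True area of county: 38000 × cos²(11.3°) = 38000 × 0.9616 = 36540 km².
Ratio = 5647 / 36540 ≈ 0.155.

0.155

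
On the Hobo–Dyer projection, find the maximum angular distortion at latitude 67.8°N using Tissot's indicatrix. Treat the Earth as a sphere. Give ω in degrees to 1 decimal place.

The Hobo–Dyer projection is cylindrical equal-area with φ₀ = 37.5°. For cylindrical equal-area with standard parallel φ₀, h = cos φ / cos φ₀ and k = cos φ₀ / cos φ, so h·k = 1.
At 67.8°: h = 0.4763, k = 2.100; principal scales a = 2.100, b = 0.4763.
sin(ω/2) = (a − b)/(a + b) = 1.623/2.576 = 0.6302, so ω = 2 arcsin(0.6302) ≈ 78.1°.

78.1°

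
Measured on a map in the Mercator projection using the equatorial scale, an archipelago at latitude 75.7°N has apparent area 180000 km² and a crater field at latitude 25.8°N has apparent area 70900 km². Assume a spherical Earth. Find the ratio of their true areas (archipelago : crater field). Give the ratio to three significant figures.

Since Mercator area scale is 1/cos²φ, the true area equals the apparent area multiplied by cos²φ.
True area of archipelago: 180000 × cos²(75.7°) = 180000 × 0.06101 = 10980 km².
True area of crater field: 70900 × cos²(25.8°) = 70900 × 0.8106 = 57470 km².
Ratio = 10980 / 57470 ≈ 0.191.

0.191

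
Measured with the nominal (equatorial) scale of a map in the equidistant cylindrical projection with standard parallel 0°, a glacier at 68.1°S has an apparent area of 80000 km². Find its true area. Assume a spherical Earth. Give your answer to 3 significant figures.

For the equirectangular projection with φ₀ = 0 (plate carrée), h = 1 along meridians and k = sec φ along parallels.
Areal scale = h·k = 1 × sec φ; at 68.1°, h = 1.000, k = 2.681, so h·k = 2.681.
True area = apparent / (areal scale) = 80000 / 2.681 ≈ 29800 km².

29800 km²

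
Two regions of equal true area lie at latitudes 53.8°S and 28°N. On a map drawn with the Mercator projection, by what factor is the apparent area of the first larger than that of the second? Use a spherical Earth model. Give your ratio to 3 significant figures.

Mercator is conformal with k = sec φ, so areal scale = k² = sec²φ.
At 53.8°: sec²(53.8°) = 1/0.5906² = 2.867.
At 28°: sec²(28°) = 1/0.8829² = 1.283.
Ratio = 2.867/1.283 = cos²(28°)/cos²(53.8°) ≈ 2.23.

2.23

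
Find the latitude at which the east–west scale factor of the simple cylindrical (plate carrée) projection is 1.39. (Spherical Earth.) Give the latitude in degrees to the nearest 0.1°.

Plate carrée: h = 1, k = sec φ along parallels.
sec φ = 1.39  ⇒  cos φ = 0.7194  ⇒  φ ≈ 44.0°.

44.0°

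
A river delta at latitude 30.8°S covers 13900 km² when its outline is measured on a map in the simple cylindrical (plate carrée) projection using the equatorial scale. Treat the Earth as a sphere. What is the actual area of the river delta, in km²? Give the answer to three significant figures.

11900 km²

For the equirectangular projection with φ₀ = 0 (plate carrée), h = 1 along meridians and k = sec φ along parallels.
Areal scale = h·k = 1 × sec φ; at 30.8°, h = 1.000, k = 1.164, so h·k = 1.164.
True area = apparent / (areal scale) = 13900 / 1.164 ≈ 11900 km².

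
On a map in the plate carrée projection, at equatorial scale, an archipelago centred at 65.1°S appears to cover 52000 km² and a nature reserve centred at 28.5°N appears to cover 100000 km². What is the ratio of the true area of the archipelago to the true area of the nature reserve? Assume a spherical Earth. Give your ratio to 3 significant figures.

0.249

Plate carrée has h = 1 and k = sec φ, giving areal scale sec φ; true area = (apparent area) · cos φ.
True area of archipelago: 52000 × cos(65.1°) = 52000 × 0.4210 = 21890 km².
True area of nature reserve: 100000 × cos(28.5°) = 100000 × 0.8788 = 87880 km².
Ratio = 21890 / 87880 ≈ 0.249.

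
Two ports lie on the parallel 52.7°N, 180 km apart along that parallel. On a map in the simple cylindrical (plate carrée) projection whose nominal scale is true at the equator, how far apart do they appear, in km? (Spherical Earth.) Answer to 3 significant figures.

297 km

For the equirectangular projection with φ₀ = 0 (plate carrée), h = 1 along meridians and k = sec φ along parallels.
Along the parallel, k = sec 52.7° = 1/0.6060 = 1.650.
Map distance = 180 × 1.650 ≈ 297 km.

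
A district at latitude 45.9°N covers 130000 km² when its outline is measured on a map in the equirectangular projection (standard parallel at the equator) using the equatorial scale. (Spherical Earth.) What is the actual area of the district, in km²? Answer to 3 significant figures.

90500 km²

For the equirectangular projection with φ₀ = 0 (plate carrée), h = 1 along meridians and k = sec φ along parallels.
Areal scale = h·k = 1 × sec φ; at 45.9°, h = 1.000, k = 1.437, so h·k = 1.437.
True area = apparent / (areal scale) = 130000 / 1.437 ≈ 90500 km².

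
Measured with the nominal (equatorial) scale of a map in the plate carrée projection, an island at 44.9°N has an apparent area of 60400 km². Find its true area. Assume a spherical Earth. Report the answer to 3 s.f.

42800 km²

In the plate carrée (x = Rλ, y = Rφ), meridians are true-scale (h = 1) and parallels are stretched by k = sec φ.
Areal scale = h·k = 1 × sec φ; at 44.9°, h = 1.000, k = 1.412, so h·k = 1.412.
True area = apparent / (areal scale) = 60400 / 1.412 ≈ 42800 km².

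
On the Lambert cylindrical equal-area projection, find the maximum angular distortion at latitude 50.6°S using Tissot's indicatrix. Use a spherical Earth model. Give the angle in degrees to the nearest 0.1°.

The Lambert cylindrical equal-area projection is the cylindrical equal-area projection with its standard parallel at the equator (φ₀ = 0). For cylindrical equal-area with standard parallel φ₀, h = cos φ / cos φ₀ and k = cos φ₀ / cos φ, so h·k = 1.
At 50.6°: h = 0.6347, k = 1.575; principal scales a = 1.575, b = 0.6347.
sin(ω/2) = (a − b)/(a + b) = 0.9407/2.210 = 0.4256, so ω = 2 arcsin(0.4256) ≈ 50.4°.

50.4°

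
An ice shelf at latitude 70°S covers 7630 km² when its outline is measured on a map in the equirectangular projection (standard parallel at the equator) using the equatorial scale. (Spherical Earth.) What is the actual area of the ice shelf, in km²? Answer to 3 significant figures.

Plate carrée maps x = Rλ, y = Rφ. The meridian scale is h = 1 and the parallel scale is k = 1/cos φ = sec φ.
Areal scale = h·k = 1 × sec φ; at 70°, h = 1.000, k = 2.924, so h·k = 2.924.
True area = apparent / (areal scale) = 7630 / 2.924 ≈ 2610 km².

2610 km²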